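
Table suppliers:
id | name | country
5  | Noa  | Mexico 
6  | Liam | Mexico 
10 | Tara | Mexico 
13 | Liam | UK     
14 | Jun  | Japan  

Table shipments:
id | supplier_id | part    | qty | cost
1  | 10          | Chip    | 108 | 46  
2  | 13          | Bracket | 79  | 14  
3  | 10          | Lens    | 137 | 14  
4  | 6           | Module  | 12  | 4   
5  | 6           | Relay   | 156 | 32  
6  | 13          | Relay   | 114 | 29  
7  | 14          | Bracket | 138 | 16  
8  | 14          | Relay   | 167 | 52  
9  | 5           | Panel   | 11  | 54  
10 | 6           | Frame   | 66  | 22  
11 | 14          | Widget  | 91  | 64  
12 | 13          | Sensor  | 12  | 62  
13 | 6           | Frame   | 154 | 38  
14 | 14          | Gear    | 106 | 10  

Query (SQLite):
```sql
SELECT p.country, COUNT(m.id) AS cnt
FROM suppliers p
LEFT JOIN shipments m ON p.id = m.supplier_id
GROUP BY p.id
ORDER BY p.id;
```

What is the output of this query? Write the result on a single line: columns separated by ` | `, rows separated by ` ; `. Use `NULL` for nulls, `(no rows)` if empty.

Mexico | 1 ; Mexico | 4 ; Mexico | 2 ; UK | 3 ; Japan | 4

LEFT JOIN keeps every suppliers row; unmatched ones get NULL for shipments columns.
Group by suppliers.id and compute COUNT(m.id). COUNT(col) of an all-NULL group is 0.
  5: ids {9} → COUNT(m.id)=1
  6: ids {4, 5, 10, 13} → COUNT(m.id)=4
  10: ids {1, 3} → COUNT(m.id)=2
  13: ids {2, 6, 12} → COUNT(m.id)=3
  14: ids {7, 8, 11, 14} → COUNT(m.id)=4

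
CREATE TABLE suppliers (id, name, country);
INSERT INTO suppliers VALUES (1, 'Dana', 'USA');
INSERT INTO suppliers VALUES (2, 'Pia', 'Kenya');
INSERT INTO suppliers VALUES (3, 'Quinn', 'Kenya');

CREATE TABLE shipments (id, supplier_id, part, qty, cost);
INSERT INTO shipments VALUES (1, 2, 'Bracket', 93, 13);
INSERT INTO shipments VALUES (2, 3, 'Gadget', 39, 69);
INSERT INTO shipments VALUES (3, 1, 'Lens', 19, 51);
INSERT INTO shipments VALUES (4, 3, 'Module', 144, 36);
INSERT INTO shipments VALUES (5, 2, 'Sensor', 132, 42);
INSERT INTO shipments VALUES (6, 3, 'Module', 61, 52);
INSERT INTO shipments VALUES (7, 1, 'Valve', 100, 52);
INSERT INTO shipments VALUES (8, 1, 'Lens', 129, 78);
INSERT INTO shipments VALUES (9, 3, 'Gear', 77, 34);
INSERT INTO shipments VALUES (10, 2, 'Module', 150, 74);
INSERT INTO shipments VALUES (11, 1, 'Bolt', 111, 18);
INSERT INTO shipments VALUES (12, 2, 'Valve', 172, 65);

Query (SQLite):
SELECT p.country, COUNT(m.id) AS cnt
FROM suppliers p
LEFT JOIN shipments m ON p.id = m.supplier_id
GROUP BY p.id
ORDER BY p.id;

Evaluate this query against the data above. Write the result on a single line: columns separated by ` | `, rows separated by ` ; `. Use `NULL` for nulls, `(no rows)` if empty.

LEFT JOIN keeps every suppliers row; unmatched ones get NULL for shipments columns.
Group by suppliers.id and compute COUNT(m.id). COUNT(col) of an all-NULL group is 0.
  1: ids {3, 7, 8, 11} → COUNT(m.id)=4
  2: ids {1, 5, 10, 12} → COUNT(m.id)=4
  3: ids {2, 4, 6, 9} → COUNT(m.id)=4

USA | 4 ; Kenya | 4 ; Kenya | 4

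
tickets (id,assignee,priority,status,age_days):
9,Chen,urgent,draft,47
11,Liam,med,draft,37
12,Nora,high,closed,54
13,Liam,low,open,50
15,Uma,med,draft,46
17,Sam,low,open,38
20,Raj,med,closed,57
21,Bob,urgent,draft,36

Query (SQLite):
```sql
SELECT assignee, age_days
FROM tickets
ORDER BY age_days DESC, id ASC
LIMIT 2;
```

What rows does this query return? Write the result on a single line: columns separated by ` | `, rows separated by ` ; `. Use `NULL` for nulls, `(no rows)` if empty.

Raj | 57 ; Nora | 54

Sort by age_days desc, tiebreak id asc: (57, id=20), (54, id=12), (50, id=13), (47, id=9), (46, id=15) …. Take first 2.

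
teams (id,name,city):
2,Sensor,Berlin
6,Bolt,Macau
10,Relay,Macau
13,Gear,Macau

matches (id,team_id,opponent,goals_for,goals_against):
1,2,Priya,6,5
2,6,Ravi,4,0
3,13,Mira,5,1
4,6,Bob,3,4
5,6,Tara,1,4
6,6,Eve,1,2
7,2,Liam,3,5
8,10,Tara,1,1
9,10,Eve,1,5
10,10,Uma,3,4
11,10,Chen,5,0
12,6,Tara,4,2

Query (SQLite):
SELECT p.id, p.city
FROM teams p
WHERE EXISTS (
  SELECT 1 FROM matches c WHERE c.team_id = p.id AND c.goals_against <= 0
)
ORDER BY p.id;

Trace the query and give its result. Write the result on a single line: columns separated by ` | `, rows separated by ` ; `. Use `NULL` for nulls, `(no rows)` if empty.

For each teams row, check whether any matches with matching team_id has goals_against <= 0.
Keep rows where that is true.

6 | Macau ; 10 | Macau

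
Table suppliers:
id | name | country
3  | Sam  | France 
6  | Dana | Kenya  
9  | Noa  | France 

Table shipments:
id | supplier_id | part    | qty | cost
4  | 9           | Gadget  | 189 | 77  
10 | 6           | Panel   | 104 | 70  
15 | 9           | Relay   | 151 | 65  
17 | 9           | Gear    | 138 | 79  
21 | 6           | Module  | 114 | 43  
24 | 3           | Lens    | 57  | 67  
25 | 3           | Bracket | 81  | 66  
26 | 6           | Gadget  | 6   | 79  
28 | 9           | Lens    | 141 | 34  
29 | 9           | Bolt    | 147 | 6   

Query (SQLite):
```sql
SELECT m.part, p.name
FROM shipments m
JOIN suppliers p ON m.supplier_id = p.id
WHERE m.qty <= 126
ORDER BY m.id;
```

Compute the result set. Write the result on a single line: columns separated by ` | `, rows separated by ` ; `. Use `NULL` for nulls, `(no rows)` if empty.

Panel | Dana ; Module | Dana ; Lens | Sam ; Bracket | Sam ; Gadget | Dana

Each shipments row matches the suppliers row where supplier_id = suppliers.id.
Then keep rows with m.qty <= 126.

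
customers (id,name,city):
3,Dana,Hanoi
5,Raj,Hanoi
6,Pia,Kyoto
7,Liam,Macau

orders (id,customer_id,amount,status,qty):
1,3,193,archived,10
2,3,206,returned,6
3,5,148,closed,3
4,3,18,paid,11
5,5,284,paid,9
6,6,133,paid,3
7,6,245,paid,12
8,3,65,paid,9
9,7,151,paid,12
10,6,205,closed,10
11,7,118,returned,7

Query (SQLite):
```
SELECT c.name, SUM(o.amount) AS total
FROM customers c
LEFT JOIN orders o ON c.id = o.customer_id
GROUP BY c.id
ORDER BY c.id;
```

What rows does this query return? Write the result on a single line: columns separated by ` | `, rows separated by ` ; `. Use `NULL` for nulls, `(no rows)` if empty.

LEFT JOIN keeps every customers row; unmatched ones get NULL for orders columns.
Group by customers.id and compute SUM(o.amount). SUM over an all-NULL group is NULL.
  3: ids {1, 2, 4, 8} → SUM(o.amount)=482
  5: ids {3, 5} → SUM(o.amount)=432
  6: ids {6, 7, 10} → SUM(o.amount)=583
  7: ids {9, 11} → SUM(o.amount)=269

Dana | 482 ; Raj | 432 ; Pia | 583 ; Liam | 269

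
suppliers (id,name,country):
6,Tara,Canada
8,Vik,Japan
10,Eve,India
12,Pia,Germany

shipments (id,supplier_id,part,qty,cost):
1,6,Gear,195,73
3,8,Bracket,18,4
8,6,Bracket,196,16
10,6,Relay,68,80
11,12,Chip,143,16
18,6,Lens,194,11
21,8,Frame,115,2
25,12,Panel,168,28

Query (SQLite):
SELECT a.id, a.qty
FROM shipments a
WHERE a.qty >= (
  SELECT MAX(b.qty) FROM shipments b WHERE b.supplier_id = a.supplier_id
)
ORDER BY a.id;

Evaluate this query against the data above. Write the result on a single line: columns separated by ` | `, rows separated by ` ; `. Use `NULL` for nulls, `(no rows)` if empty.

8 | 196 ; 21 | 115 ; 25 | 168

For each shipments row a, compute MAX(qty) over rows sharing a.supplier_id.
Keep row a if a.qty >= that per-group MAX.
  supplier_id=6: MAX(qty) = 196
  supplier_id=8: MAX(qty) = 115
  supplier_id=12: MAX(qty) = 168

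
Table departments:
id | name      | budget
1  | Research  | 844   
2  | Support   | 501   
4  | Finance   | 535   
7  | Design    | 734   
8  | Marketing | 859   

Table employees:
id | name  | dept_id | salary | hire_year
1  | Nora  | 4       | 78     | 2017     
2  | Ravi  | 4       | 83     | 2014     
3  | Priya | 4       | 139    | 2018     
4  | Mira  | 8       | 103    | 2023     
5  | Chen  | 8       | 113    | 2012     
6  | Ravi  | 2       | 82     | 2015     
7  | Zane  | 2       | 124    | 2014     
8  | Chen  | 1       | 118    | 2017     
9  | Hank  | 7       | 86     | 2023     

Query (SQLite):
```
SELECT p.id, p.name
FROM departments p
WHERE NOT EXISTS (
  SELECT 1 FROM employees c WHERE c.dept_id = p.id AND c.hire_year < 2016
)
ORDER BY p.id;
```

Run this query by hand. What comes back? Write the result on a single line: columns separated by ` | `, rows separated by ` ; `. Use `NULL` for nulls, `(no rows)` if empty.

For each departments row, check whether any employees with matching dept_id has hire_year < 2016.
Keep rows where that is false.

1 | Research ; 7 | Design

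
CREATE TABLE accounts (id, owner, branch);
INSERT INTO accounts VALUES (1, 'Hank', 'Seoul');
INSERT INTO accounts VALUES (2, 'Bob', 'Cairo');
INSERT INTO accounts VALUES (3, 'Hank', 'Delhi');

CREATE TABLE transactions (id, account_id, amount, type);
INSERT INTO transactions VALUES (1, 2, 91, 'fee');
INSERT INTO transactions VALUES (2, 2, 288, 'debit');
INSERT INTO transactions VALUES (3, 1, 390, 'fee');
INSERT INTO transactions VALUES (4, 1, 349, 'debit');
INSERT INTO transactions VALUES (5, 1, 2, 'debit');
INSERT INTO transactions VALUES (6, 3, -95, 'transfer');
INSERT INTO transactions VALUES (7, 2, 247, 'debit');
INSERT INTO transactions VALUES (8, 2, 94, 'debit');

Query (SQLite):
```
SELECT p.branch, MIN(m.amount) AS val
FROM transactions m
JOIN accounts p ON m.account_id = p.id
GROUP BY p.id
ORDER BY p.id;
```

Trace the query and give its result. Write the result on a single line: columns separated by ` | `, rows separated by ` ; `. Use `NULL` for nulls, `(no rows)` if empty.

Seoul | 2 ; Cairo | 91 ; Delhi | -95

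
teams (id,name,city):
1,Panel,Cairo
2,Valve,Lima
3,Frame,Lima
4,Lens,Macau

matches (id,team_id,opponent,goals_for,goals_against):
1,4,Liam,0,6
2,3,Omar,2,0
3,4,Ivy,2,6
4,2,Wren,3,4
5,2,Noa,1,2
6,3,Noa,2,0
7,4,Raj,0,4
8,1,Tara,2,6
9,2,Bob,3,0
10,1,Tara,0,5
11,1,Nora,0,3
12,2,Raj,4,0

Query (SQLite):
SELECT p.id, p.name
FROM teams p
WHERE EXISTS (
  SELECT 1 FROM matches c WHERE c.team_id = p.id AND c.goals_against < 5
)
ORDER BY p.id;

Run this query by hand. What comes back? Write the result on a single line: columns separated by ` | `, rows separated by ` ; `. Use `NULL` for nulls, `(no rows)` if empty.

For each teams row, check whether any matches with matching team_id has goals_against < 5.
Keep rows where that is true.

1 | Panel ; 2 | Valve ; 3 | Frame ; 4 | Lens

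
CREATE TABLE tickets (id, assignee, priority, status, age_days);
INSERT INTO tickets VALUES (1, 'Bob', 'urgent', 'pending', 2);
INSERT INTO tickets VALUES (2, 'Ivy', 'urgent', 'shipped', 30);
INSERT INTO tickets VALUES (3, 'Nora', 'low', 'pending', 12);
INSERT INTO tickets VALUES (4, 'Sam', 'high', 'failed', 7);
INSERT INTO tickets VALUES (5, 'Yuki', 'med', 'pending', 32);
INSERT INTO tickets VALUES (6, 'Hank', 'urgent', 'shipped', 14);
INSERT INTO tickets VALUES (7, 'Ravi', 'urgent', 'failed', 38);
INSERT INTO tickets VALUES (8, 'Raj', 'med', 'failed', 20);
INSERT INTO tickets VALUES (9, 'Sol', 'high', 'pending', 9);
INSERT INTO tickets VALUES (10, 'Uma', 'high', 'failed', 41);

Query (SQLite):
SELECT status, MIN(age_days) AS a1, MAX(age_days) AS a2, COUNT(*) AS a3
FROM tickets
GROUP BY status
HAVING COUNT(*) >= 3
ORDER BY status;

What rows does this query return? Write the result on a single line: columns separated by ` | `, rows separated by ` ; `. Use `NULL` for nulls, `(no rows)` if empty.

failed | 7 | 41 | 4 ; pending | 2 | 32 | 4

Group tickets by status.
Per group compute: MIN(age_days), MAX(age_days), COUNT(*).
HAVING: drop groups with fewer than 3 rows.
  failed: ids {4, 7, 8, 10} → MIN(age_days)=7, MAX(age_days)=41, COUNT(*)=4
  pending: ids {1, 3, 5, 9} → MIN(age_days)=2, MAX(age_days)=32, COUNT(*)=4
  shipped: ids {2, 6} → MIN(age_days)=14, MAX(age_days)=30, COUNT(*)=2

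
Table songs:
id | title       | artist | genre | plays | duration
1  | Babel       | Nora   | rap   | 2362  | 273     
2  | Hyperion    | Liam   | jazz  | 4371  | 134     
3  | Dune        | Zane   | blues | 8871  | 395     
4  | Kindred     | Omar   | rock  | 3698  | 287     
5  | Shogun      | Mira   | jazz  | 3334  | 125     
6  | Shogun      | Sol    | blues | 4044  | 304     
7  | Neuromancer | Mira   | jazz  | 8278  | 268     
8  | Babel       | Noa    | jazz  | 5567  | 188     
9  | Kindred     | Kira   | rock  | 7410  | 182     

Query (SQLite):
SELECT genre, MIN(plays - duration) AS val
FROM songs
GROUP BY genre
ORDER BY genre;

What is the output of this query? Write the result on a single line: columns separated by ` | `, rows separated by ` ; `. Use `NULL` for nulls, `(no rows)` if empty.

blues | 3740 ; jazz | 3209 ; rap | 2089 ; rock | 3411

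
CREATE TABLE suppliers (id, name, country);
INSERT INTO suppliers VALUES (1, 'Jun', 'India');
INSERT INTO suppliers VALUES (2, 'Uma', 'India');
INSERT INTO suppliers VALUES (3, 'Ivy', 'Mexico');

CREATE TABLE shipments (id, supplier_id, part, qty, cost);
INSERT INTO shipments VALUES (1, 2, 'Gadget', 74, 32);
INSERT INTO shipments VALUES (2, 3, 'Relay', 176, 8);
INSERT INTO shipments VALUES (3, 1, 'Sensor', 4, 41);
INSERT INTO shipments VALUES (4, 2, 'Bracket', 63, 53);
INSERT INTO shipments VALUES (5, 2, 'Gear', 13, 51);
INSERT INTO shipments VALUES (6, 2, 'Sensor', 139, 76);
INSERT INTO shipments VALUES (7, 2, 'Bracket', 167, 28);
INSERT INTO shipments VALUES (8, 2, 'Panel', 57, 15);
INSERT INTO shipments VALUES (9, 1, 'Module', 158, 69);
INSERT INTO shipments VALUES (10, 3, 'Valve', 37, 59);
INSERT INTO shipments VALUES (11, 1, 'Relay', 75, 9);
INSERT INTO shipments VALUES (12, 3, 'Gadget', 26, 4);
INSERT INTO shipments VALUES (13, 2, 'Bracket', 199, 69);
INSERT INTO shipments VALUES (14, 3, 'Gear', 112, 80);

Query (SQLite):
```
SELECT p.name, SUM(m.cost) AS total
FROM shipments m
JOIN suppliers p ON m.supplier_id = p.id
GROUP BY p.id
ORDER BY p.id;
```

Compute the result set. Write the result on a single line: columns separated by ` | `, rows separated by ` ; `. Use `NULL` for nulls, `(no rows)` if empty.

Join each shipments row to its suppliers via supplier_id.
Group joined rows by suppliers.id; compute SUM(m.cost) per group.
  1: ids {3, 9, 11} → SUM(m.cost)=119
  2: ids {1, 4, 5, 6, 7, 8, 13} → SUM(m.cost)=324
  3: ids {2, 10, 12, 14} → SUM(m.cost)=151

Jun | 119 ; Uma | 324 ; Ivy | 151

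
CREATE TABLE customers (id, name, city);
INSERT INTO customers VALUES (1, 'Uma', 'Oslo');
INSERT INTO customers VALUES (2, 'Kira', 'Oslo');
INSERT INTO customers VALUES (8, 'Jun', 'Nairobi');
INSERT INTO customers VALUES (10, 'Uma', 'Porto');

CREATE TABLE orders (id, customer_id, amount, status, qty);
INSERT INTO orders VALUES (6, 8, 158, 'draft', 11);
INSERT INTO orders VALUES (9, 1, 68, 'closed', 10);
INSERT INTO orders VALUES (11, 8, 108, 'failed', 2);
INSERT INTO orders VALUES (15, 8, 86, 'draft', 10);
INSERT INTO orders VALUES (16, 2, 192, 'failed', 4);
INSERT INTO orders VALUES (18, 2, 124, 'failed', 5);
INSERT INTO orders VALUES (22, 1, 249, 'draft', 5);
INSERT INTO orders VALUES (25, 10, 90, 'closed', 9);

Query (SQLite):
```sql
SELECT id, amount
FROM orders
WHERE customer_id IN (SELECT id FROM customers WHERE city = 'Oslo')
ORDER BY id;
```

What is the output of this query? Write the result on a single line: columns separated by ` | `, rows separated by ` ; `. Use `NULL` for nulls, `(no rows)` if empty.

Inner query: customers.id where city = 'Oslo'.
Outer: keep orders rows whose customer_id is in that set.
Inner query → {1, 2}

9 | 68 ; 16 | 192 ; 18 | 124 ; 22 | 249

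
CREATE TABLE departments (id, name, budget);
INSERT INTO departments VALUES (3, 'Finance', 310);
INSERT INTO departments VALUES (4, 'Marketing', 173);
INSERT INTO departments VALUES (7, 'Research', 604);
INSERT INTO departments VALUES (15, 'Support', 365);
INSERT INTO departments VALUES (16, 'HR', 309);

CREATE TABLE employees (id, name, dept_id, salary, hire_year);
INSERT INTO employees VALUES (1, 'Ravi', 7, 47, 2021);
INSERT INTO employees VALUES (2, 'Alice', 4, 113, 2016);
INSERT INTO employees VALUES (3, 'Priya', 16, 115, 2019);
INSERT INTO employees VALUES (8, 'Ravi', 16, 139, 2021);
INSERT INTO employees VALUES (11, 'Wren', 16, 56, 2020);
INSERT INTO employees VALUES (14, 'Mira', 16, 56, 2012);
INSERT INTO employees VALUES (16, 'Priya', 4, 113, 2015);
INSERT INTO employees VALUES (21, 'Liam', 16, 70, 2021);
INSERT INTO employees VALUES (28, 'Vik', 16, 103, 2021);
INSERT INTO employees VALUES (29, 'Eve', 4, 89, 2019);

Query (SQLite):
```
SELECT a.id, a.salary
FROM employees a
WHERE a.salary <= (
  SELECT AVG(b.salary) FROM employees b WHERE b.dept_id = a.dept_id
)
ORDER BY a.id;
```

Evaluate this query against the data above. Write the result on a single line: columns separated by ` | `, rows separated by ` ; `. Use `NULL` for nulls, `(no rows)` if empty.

For each employees row a, compute AVG(salary) over rows sharing a.dept_id.
Keep row a if a.salary <= that per-group AVG.
  dept_id=4: AVG(salary) = 105.0
  dept_id=7: AVG(salary) = 47.0
  dept_id=16: AVG(salary) = 89.833333

1 | 47 ; 11 | 56 ; 14 | 56 ; 21 | 70 ; 29 | 89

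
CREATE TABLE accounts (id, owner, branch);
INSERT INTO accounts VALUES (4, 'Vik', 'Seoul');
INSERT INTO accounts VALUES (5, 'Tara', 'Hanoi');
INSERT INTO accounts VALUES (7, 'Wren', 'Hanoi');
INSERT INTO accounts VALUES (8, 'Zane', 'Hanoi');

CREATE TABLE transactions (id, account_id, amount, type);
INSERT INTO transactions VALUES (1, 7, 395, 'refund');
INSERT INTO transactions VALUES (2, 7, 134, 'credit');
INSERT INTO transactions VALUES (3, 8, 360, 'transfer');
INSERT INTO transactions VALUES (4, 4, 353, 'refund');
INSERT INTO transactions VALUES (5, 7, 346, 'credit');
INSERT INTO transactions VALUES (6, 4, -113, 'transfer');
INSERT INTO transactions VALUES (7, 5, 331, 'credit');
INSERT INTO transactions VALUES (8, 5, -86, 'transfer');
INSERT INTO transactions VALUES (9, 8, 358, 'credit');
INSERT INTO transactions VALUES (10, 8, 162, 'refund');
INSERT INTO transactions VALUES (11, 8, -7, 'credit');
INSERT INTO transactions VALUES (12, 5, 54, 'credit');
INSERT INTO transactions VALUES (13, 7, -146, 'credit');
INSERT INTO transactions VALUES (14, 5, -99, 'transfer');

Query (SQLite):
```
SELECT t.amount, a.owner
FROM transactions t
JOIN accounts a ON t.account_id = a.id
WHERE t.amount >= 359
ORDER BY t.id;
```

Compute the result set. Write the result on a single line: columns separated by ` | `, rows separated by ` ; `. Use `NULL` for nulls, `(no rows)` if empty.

Each transactions row matches the accounts row where account_id = accounts.id.
Then keep rows with t.amount >= 359.

395 | Wren ; 360 | Zane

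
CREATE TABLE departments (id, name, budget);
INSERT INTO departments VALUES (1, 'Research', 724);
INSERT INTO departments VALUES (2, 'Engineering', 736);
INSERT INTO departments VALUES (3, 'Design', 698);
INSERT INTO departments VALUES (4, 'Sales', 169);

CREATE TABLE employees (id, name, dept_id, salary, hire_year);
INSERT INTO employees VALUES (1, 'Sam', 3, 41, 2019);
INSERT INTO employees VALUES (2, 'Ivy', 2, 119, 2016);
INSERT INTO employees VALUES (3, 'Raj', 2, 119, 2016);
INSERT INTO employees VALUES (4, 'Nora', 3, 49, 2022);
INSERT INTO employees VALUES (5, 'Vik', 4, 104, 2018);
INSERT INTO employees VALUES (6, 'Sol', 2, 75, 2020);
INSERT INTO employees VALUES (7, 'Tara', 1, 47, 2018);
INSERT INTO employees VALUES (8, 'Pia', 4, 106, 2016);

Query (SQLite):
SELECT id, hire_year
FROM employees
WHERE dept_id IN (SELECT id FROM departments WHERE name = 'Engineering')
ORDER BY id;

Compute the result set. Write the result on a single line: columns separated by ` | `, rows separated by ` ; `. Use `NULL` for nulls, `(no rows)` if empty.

Inner query: departments.id where name = 'Engineering'.
Outer: keep employees rows whose dept_id is in that set.
Inner query → {2}

2 | 2016 ; 3 | 2016 ; 6 | 2020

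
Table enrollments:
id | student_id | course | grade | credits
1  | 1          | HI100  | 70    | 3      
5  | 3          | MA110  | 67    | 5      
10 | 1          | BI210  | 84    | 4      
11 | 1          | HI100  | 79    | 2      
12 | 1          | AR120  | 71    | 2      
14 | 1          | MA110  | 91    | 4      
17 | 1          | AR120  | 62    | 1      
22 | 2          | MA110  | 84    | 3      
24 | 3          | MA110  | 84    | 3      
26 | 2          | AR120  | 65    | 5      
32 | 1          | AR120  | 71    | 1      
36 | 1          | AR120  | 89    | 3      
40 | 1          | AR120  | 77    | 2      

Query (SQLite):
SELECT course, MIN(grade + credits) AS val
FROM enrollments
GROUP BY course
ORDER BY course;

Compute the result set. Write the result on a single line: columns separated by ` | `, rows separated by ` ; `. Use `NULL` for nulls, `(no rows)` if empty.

AR120 | 63 ; BI210 | 88 ; HI100 | 73 ; MA110 | 72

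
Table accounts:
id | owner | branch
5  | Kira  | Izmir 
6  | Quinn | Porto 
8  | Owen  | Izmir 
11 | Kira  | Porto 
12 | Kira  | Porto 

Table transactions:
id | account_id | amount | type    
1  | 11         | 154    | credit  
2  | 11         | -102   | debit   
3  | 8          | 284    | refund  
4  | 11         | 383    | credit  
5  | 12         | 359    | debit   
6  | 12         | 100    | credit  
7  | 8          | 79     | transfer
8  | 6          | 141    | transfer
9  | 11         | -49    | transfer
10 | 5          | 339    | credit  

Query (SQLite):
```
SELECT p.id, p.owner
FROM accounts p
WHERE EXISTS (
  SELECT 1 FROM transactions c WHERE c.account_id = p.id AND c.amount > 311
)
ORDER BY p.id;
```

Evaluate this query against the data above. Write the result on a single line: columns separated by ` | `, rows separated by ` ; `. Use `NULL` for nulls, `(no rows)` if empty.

For each accounts row, check whether any transactions with matching account_id has amount > 311.
Keep rows where that is true.

5 | Kira ; 11 | Kira ; 12 | Kira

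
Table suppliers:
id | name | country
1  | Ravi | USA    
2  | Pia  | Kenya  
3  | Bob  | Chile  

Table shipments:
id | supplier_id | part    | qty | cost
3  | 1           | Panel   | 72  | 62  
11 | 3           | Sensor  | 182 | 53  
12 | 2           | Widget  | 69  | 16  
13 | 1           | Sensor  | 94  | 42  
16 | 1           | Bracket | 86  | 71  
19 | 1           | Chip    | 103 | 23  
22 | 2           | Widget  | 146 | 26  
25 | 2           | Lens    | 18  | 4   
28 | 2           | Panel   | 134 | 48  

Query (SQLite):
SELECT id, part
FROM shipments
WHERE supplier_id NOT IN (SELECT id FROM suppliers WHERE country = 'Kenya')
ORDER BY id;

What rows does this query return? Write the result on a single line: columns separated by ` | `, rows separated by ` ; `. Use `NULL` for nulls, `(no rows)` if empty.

3 | Panel ; 11 | Sensor ; 13 | Sensor ; 16 | Bracket ; 19 | Chip

Inner query: suppliers.id where country = 'Kenya'.
Outer: keep shipments rows whose supplier_id is not in that set.
Inner query → {2}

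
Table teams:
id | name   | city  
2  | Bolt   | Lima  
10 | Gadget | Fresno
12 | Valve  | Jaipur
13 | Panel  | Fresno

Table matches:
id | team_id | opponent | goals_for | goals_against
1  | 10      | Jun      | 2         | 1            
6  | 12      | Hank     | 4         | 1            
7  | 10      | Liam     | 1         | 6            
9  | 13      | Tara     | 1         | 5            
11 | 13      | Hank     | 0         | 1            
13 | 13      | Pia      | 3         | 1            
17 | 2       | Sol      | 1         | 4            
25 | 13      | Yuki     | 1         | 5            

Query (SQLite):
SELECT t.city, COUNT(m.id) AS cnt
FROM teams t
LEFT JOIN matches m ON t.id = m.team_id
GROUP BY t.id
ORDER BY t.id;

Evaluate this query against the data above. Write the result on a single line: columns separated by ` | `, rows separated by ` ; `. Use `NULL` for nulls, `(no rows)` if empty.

LEFT JOIN keeps every teams row; unmatched ones get NULL for matches columns.
Group by teams.id and compute COUNT(m.id). COUNT(col) of an all-NULL group is 0.
  2: ids {17} → COUNT(m.id)=1
  10: ids {1, 7} → COUNT(m.id)=2
  12: ids {6} → COUNT(m.id)=1
  13: ids {9, 11, 13, 25} → COUNT(m.id)=4

Lima | 1 ; Fresno | 2 ; Jaipur | 1 ; Fresno | 4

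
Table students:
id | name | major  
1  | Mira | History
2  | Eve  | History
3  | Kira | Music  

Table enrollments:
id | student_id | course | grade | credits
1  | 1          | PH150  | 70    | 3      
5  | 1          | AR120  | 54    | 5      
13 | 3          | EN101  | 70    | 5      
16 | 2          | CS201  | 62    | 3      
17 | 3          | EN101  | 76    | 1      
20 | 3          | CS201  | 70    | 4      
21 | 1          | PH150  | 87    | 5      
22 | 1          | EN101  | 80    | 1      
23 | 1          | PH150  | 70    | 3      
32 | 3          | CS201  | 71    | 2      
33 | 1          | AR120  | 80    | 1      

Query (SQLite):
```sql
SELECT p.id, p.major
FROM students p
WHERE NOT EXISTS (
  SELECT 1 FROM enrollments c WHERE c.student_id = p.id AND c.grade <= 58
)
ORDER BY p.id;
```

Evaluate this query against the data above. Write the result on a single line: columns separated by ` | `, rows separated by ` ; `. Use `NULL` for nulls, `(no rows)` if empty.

2 | History ; 3 | Music

For each students row, check whether any enrollments with matching student_id has grade <= 58.
Keep rows where that is false.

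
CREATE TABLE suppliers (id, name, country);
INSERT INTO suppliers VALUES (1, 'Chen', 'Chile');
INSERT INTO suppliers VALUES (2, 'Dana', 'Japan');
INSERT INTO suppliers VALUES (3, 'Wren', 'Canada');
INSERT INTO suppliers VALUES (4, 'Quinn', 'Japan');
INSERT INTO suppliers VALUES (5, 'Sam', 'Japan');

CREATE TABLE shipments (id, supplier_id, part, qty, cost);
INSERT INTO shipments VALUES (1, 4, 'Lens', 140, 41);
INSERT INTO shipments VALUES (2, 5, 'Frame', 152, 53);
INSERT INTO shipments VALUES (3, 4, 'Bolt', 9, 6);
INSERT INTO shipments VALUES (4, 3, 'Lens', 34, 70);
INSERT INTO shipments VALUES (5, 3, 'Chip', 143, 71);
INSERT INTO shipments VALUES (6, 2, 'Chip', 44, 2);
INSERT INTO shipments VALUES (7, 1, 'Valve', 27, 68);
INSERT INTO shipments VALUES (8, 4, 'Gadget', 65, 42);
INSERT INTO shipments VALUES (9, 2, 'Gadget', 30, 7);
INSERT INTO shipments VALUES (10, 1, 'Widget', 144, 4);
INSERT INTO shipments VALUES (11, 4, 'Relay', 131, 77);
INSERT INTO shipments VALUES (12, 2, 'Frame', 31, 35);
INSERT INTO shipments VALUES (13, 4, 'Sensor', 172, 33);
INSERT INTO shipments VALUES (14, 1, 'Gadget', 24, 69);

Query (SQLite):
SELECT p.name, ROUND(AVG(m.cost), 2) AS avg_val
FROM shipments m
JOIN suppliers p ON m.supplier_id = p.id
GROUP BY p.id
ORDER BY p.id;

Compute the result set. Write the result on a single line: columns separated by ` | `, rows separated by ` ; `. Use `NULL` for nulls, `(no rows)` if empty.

Chen | 47 ; Dana | 14.67 ; Wren | 70.5 ; Quinn | 39.8 ; Sam | 53

Join each shipments row to its suppliers via supplier_id.
Group joined rows by suppliers.id; compute ROUND(AVG(m.cost), 2) per group.
  1: ids {7, 10, 14} → ROUND(AVG(m.cost), 2)=47
  2: ids {6, 9, 12} → ROUND(AVG(m.cost), 2)=14.67
  3: ids {4, 5} → ROUND(AVG(m.cost), 2)=70.5
  4: ids {1, 3, 8, 11, 13} → ROUND(AVG(m.cost), 2)=39.8
  5: ids {2} → ROUND(AVG(m.cost), 2)=53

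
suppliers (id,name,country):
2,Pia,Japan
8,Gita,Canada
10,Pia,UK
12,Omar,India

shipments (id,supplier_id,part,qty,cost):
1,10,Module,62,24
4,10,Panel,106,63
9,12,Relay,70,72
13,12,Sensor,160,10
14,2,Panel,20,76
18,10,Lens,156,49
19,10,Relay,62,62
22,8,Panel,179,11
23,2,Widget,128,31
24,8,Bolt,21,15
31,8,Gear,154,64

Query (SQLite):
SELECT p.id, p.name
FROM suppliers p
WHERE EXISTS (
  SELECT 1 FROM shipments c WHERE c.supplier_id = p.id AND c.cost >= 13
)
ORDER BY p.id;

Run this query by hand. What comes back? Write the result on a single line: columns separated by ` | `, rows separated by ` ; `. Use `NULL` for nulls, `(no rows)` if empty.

2 | Pia ; 8 | Gita ; 10 | Pia ; 12 | Omar

For each suppliers row, check whether any shipments with matching supplier_id has cost >= 13.
Keep rows where that is true.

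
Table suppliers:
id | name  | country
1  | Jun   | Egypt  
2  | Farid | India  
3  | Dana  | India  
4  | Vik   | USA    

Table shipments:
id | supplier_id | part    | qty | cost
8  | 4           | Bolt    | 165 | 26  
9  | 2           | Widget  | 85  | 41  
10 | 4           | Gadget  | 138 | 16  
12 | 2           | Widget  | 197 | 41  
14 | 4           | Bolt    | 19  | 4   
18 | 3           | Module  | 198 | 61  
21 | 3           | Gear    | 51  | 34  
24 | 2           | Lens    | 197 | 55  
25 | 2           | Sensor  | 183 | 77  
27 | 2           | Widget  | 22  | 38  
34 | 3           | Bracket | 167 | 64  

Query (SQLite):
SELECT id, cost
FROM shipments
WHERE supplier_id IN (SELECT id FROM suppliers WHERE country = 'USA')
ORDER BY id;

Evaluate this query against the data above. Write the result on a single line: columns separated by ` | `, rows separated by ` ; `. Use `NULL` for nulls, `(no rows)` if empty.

8 | 26 ; 10 | 16 ; 14 | 4

Inner query: suppliers.id where country = 'USA'.
Outer: keep shipments rows whose supplier_id is in that set.
Inner query → {4}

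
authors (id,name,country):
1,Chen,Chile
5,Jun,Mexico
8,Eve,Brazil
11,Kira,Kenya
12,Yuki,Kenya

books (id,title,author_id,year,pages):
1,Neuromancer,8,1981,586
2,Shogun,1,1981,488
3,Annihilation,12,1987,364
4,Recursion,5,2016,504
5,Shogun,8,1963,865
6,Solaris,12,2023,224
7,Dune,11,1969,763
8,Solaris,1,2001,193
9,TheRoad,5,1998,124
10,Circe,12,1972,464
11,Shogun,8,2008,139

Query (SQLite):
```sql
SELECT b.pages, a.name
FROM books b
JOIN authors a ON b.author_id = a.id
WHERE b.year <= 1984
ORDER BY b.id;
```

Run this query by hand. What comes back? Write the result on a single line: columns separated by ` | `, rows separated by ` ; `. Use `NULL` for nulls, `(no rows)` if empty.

Each books row matches the authors row where author_id = authors.id.
Then keep rows with b.year <= 1984.

586 | Eve ; 488 | Chen ; 865 | Eve ; 763 | Kira ; 464 | Yuki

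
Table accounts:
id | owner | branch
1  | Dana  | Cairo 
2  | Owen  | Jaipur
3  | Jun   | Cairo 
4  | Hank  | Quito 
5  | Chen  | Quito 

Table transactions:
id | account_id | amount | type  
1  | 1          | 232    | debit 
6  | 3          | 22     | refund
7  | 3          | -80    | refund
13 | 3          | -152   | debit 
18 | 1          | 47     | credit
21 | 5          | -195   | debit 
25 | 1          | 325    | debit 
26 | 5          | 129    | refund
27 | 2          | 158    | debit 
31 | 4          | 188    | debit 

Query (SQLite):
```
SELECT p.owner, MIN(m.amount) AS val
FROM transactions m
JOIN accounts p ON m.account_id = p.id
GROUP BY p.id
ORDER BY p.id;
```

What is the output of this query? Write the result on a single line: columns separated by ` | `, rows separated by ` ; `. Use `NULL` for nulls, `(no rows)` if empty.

Dana | 47 ; Owen | 158 ; Jun | -152 ; Hank | 188 ; Chen | -195

Join each transactions row to its accounts via account_id.
Group joined rows by accounts.id; compute MIN(m.amount) per group.
  1: ids {1, 18, 25} → MIN(m.amount)=47
  2: ids {27} → MIN(m.amount)=158
  3: ids {6, 7, 13} → MIN(m.amount)=-152
  4: ids {31} → MIN(m.amount)=188
  5: ids {21, 26} → MIN(m.amount)=-195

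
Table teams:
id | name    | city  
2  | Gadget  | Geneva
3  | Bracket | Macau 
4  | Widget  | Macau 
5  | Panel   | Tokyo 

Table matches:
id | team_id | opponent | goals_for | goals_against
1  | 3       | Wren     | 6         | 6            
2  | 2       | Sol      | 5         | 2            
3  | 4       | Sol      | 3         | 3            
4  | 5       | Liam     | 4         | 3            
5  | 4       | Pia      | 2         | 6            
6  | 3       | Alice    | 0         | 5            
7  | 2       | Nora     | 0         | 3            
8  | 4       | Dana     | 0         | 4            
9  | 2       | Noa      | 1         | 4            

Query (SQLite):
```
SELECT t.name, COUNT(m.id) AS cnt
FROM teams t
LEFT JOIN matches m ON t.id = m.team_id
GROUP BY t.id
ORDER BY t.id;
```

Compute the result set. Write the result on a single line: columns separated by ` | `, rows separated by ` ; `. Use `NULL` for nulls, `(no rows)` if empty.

LEFT JOIN keeps every teams row; unmatched ones get NULL for matches columns.
Group by teams.id and compute COUNT(m.id). COUNT(col) of an all-NULL group is 0.
  2: ids {2, 7, 9} → COUNT(m.id)=3
  3: ids {1, 6} → COUNT(m.id)=2
  4: ids {3, 5, 8} → COUNT(m.id)=3
  5: ids {4} → COUNT(m.id)=1

Gadget | 3 ; Bracket | 2 ; Widget | 3 ; Panel | 1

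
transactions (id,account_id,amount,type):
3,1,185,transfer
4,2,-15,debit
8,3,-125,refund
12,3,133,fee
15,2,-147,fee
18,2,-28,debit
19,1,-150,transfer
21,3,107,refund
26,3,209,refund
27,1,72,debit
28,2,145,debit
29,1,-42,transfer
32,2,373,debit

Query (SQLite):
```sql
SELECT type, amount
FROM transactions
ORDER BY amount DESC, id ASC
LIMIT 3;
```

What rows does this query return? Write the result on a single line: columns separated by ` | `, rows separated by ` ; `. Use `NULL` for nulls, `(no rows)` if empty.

Sort by amount desc, tiebreak id asc: (373, id=32), (209, id=26), (185, id=3), (145, id=28), (133, id=12), (107, id=21) …. Take first 3.

debit | 373 ; refund | 209 ; transfer | 185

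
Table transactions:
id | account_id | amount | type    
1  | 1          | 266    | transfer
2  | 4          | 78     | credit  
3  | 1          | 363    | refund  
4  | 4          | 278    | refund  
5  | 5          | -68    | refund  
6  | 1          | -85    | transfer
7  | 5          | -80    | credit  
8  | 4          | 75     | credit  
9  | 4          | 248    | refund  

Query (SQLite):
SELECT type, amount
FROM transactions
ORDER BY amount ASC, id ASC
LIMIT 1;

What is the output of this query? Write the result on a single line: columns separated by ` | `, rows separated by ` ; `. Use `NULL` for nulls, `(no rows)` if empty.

Sort by amount asc, tiebreak id asc: (-85, id=6), (-80, id=7), (-68, id=5), (75, id=8) …. Take first 1.

transfer | -85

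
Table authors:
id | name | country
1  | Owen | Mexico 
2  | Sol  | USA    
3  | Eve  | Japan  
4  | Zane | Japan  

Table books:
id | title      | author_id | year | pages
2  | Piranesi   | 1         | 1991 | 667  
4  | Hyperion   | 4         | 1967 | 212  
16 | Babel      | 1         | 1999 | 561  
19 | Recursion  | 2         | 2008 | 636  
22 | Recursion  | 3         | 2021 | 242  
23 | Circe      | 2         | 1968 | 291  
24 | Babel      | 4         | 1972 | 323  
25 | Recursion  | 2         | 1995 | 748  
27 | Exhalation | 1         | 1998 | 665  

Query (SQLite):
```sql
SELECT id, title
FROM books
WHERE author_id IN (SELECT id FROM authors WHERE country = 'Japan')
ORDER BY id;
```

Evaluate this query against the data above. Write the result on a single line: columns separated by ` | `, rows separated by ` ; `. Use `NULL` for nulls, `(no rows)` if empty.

4 | Hyperion ; 22 | Recursion ; 24 | Babel

Inner query: authors.id where country = 'Japan'.
Outer: keep books rows whose author_id is in that set.
Inner query → {3, 4}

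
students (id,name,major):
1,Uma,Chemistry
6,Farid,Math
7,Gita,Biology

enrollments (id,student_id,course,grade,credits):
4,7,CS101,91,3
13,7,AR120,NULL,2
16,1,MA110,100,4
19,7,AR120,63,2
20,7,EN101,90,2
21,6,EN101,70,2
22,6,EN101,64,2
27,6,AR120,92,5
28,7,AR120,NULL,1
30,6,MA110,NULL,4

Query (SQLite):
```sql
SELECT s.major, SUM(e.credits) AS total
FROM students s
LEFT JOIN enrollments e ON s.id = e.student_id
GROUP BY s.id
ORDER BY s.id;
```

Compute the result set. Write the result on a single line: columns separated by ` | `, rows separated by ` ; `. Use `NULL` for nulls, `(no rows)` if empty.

Chemistry | 4 ; Math | 13 ; Biology | 10

LEFT JOIN keeps every students row; unmatched ones get NULL for enrollments columns.
Group by students.id and compute SUM(e.credits). SUM over an all-NULL group is NULL.
  1: ids {16} → SUM(e.credits)=4
  6: ids {21, 22, 27, 30} → SUM(e.credits)=13
  7: ids {4, 13, 19, 20, 28} → SUM(e.credits)=10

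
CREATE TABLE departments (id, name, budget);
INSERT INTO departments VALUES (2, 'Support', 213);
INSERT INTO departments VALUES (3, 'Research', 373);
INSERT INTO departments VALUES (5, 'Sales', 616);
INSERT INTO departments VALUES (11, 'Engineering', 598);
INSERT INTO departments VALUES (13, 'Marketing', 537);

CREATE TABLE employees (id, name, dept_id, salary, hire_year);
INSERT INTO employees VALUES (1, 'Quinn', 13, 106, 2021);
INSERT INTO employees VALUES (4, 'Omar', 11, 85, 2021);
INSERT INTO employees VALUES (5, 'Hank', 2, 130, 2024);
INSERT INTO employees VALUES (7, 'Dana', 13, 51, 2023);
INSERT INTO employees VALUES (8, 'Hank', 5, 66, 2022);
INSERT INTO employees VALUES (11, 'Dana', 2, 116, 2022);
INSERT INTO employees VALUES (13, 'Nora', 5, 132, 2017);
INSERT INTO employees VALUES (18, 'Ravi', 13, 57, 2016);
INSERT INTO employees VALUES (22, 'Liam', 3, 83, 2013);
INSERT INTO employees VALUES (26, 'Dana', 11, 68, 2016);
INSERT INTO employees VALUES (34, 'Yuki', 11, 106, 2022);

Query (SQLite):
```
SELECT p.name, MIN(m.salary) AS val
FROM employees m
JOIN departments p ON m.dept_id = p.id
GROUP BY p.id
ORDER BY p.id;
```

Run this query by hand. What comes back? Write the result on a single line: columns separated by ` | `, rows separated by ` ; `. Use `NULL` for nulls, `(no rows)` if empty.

Support | 116 ; Research | 83 ; Sales | 66 ; Engineering | 68 ; Marketing | 51

Join each employees row to its departments via dept_id.
Group joined rows by departments.id; compute MIN(m.salary) per group.
  2: ids {5, 11} → MIN(m.salary)=116
  3: ids {22} → MIN(m.salary)=83
  5: ids {8, 13} → MIN(m.salary)=66
  11: ids {4, 26, 34} → MIN(m.salary)=68
  13: ids {1, 7, 18} → MIN(m.salary)=51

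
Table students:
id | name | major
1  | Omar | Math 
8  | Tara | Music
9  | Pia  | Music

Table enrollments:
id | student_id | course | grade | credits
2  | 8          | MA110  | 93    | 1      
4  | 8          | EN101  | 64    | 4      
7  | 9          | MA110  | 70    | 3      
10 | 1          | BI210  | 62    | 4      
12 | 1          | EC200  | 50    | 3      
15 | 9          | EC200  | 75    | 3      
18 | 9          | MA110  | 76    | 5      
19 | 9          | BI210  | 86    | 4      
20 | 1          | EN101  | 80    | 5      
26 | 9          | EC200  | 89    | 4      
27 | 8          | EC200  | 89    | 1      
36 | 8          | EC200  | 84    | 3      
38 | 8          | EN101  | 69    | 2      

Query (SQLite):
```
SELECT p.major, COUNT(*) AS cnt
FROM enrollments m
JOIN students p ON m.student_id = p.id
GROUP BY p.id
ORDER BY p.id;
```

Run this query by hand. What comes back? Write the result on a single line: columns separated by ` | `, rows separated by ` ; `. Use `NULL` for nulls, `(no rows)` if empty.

Math | 3 ; Music | 5 ; Music | 5

Join each enrollments row to its students via student_id.
Group joined rows by students.id; compute COUNT(*) per group.
  1: ids {10, 12, 20} → COUNT(*)=3
  8: ids {2, 4, 27, 36, 38} → COUNT(*)=5
  9: ids {7, 15, 18, 19, 26} → COUNT(*)=5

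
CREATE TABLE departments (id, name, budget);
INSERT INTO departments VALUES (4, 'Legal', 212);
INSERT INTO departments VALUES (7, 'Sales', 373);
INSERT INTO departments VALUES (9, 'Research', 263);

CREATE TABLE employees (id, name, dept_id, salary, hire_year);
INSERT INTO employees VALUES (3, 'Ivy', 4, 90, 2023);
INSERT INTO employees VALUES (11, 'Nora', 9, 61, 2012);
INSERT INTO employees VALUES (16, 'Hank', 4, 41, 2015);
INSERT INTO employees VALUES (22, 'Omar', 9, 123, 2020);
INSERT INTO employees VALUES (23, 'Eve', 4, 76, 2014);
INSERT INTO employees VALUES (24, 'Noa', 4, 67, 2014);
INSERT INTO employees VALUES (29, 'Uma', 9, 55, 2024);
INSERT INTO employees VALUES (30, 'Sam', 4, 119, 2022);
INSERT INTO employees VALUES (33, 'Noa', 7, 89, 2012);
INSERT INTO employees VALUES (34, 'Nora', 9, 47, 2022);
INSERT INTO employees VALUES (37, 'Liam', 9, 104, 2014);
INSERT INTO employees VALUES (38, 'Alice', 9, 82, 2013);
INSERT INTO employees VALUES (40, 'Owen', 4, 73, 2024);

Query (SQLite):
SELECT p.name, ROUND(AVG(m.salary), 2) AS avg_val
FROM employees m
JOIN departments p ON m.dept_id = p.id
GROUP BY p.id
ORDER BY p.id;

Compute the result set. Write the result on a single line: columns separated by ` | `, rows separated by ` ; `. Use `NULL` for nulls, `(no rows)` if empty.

Join each employees row to its departments via dept_id.
Group joined rows by departments.id; compute ROUND(AVG(m.salary), 2) per group.
  4: ids {3, 16, 23, 24, 30, 40} → ROUND(AVG(m.salary), 2)=77.67
  7: ids {33} → ROUND(AVG(m.salary), 2)=89
  9: ids {11, 22, 29, 34, 37, 38} → ROUND(AVG(m.salary), 2)=78.67

Legal | 77.67 ; Sales | 89 ; Research | 78.67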